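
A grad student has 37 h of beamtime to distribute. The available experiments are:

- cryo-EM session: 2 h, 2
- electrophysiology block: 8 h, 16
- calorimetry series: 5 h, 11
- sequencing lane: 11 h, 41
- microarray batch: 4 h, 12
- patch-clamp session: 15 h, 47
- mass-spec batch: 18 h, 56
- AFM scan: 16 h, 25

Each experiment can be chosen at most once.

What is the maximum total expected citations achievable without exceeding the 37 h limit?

115

Ranking by ratio (expected citations/h): sequencing lane 3.73, patch-clamp session 3.13, mass-spec batch 3.11, microarray batch 3.00.
Greedy by ratio would take cryo-EM session + calorimetry series + sequencing lane + microarray batch + patch-clamp session: 37 h used, total 113.
Replace cryo-EM session and calorimetry series and sequencing lane with mass-spec batch: the trade gains 2 net, giving 115 at 37 h.
The closest alternative, cryo-EM session + calorimetry series + sequencing lane + microarray batch + patch-clamp session, reaches only 113.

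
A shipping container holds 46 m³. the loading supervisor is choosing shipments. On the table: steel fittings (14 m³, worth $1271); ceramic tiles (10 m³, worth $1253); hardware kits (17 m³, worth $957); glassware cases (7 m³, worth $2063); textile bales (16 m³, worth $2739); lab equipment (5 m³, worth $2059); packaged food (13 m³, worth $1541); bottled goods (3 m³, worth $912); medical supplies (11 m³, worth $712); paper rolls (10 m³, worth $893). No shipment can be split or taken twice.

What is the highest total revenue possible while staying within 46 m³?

Filling by ratio: ceramic tiles + glassware cases + textile bales + lab equipment + bottled goods for 9026, with 5 m³ left unused.
Replace ceramic tiles with packaged food: the trade gains 288 net, giving 9314 at 44 m³.
Runner-up steel fittings + glassware cases + textile bales + lab equipment + bottled goods tops out at 9044.

9314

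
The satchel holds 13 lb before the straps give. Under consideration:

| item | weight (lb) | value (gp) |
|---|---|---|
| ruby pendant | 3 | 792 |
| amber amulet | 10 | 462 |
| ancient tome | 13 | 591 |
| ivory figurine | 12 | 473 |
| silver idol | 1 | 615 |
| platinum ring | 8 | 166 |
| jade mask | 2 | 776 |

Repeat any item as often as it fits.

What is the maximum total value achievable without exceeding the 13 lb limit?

7995

The ratio ordering already packs tightly: 13×silver idol, 13 lb, 7995.
Nothing else within 13 lb beats 7995.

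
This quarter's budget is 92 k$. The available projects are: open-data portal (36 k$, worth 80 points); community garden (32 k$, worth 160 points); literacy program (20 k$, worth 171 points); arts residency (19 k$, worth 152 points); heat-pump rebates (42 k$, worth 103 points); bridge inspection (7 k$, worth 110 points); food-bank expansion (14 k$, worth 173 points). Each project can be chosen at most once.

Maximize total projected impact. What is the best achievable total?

766

Ranking by ratio (projected impact/k$): bridge inspection 15.71, food-bank expansion 12.36, literacy program 8.55, arts residency 8.00.
Best packing: community garden + literacy program + arts residency + bridge inspection + food-bank expansion — 92 k$, 766 total.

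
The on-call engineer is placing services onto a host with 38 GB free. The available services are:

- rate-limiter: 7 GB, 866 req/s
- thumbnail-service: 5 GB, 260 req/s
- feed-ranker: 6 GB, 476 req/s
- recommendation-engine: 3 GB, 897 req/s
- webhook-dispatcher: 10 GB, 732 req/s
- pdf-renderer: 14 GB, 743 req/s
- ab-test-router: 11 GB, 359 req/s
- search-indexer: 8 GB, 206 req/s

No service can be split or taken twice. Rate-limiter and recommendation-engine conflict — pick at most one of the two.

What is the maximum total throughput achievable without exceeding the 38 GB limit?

3108

Thumbnail-service + feed-ranker + recommendation-engine + webhook-dispatcher + pdf-renderer uses 38 of the 38 GB and totals 3108.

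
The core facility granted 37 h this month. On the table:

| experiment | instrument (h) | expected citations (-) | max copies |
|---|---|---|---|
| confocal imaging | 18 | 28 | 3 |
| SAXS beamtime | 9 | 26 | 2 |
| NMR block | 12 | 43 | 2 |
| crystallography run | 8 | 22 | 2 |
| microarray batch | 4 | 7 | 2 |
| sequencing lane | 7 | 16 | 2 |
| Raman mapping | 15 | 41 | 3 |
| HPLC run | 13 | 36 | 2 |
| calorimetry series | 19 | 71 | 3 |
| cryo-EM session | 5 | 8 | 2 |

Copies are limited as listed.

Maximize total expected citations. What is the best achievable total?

By expected citations per h: calorimetry series 3.74, NMR block 3.58, SAXS beamtime 2.89 lead.
Filling by ratio: NMR block + microarray batch + calorimetry series for 121, with 2 h left unused.
The 16 h tied up in NMR block and microarray batch is better spent on 2×SAXS beamtime — total rises to 123 (37 h).
Every other selection either busts 37 h or exceeds an availability limit or fails to beat 123.

123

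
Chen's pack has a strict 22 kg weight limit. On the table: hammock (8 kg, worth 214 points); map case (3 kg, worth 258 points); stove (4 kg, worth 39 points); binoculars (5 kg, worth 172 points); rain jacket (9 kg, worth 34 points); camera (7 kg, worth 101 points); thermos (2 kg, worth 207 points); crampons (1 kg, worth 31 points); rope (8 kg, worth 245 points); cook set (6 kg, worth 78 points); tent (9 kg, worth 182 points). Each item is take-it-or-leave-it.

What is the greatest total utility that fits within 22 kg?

955

Filling by ratio: map case + binoculars + thermos + crampons + rope for 913, with 3 kg left unused.
Dropping binoculars frees 5 kg; slotting in hammock (8 kg) lifts the total to 955 at 22 kg.
Runner-up hammock + map case + thermos + rope tops out at 924.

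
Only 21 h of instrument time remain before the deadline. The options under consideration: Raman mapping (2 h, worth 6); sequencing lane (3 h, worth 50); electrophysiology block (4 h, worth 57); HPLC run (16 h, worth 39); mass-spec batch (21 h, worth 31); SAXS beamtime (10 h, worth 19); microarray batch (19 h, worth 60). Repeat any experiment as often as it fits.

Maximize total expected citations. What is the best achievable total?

350

The ratio ordering already packs tightly: 7×sequencing lane, 21 h, 350.
Every other selection either busts 21 h or fails to beat 350.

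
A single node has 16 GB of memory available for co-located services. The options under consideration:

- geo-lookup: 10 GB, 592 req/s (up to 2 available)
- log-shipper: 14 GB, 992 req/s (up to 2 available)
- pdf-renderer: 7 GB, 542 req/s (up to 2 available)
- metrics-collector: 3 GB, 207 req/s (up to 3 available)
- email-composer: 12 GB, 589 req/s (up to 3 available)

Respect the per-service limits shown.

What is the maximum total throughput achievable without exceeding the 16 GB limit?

1163

Ranking by ratio (throughput/GB): pdf-renderer 77.43, log-shipper 70.86, metrics-collector 69.00, geo-lookup 59.20.
Greedy by ratio would take 2×pdf-renderer: 14 GB used, total 1084.
Replace pdf-renderer with 3×metrics-collector: the trade gains 79 net, giving 1163 at 16 GB.
That's the maximum — no swap from here does better than 1163.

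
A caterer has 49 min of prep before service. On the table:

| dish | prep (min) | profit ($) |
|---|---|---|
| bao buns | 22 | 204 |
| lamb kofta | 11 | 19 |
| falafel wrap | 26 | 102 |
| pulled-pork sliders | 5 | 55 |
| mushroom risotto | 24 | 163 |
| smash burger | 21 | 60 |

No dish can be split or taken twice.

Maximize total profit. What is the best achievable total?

367

Ranking by ratio (profit/min): pulled-pork sliders 11.00, bao buns 9.27, mushroom risotto 6.79, falafel wrap 3.92.
Greedy by ratio would take bao buns + pulled-pork sliders + smash burger: 48 min used, total 319.
Replace pulled-pork sliders and smash burger with mushroom risotto: the trade gains 48 net, giving 367 at 46 min.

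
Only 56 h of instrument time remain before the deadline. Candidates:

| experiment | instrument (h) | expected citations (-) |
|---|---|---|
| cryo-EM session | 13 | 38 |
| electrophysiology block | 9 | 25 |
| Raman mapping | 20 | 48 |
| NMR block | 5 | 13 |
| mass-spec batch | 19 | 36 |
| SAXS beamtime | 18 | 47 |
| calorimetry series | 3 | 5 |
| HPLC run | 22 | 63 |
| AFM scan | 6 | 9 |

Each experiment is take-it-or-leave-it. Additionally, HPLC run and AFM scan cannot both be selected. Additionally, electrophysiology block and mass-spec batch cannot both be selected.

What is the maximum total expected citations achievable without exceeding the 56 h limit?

153

A density-first pass picks cryo-EM session + electrophysiology block + NMR block + calorimetry series + HPLC run — 144 at 52 h.
Dropping electrophysiology block and NMR block frees 14 h; slotting in SAXS beamtime (18 h) lifts the total to 153 at 56 h.
Runner-up cryo-EM session + Raman mapping + HPLC run tops out at 149.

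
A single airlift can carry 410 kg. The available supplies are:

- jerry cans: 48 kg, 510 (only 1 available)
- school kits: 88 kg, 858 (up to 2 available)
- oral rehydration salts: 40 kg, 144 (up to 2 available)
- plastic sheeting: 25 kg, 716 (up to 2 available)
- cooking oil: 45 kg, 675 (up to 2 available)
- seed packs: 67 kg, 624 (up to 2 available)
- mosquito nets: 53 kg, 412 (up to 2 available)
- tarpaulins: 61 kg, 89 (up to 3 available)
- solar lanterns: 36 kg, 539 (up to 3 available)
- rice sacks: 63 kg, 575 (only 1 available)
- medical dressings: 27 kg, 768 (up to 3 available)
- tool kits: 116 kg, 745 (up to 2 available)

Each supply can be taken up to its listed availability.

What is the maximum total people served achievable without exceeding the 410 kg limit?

7327

The ratio heuristic lands on jerry cans + 2×plastic sheeting + 2×cooking oil + 3×solar lanterns + 3×medical dressings (7213) but leaves 33 kg idle.
Replace jerry cans with seed packs: the trade gains 114 net, giving 7327 at 396 kg.
Nothing else within 410 kg beats 7327.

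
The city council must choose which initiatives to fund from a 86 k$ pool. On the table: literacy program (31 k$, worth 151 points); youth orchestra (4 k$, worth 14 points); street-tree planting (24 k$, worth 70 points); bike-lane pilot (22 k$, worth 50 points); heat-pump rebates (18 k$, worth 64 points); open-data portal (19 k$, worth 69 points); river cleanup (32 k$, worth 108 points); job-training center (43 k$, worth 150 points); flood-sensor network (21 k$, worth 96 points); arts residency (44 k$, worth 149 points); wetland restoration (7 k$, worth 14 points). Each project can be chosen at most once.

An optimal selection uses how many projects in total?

3

Best achievable projected impact is 355.
For example literacy program + river cleanup + flood-sensor network achieves it, using 84 k$.
Any selection reaching 355 contains exactly 3 projects.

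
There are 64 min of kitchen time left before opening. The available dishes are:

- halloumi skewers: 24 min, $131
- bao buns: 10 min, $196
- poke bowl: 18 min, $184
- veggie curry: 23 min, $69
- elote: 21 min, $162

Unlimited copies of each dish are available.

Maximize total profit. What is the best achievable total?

Density check — bao buns 19.60, poke bowl 10.22, elote 7.71 are the best per min.
Taking 6×bao buns: 60 min used, 1176 in profit.
The spare 4 min is too small for any remaining dish, and no exchange beats 1176.

1176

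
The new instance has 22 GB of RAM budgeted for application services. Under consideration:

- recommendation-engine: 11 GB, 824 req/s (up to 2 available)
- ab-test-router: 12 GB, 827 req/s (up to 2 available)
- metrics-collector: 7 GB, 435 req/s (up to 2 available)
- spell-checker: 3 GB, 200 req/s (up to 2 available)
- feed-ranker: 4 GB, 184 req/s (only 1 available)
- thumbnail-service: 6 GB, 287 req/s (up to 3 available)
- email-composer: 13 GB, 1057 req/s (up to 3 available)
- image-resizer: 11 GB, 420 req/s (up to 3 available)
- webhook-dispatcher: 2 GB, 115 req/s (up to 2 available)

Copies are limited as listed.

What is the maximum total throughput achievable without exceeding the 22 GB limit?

A density-first pass picks 2×spell-checker + email-composer + webhook-dispatcher — 1572 at 21 GB.
The 21 GB tied up in 2×spell-checker and email-composer and webhook-dispatcher is better spent on 2×recommendation-engine — total rises to 1648 (22 GB).

1648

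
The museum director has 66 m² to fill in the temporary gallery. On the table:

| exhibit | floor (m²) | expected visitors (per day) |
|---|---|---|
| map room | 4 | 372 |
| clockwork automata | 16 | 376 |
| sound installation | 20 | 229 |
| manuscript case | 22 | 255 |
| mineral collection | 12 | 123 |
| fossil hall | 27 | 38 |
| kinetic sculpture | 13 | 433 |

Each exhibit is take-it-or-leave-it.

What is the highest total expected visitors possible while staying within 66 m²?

1533

By expected visitors per m²: map room 93.00, kinetic sculpture 33.31, clockwork automata 23.50, manuscript case 11.59 lead.
A density-first pass picks map room + clockwork automata + manuscript case + kinetic sculpture — 1436 at 55 m².
The 22 m² tied up in manuscript case is better spent on sound installation + mineral collection — total rises to 1533 (65 m²).
Runner-up map room + clockwork automata + manuscript case + kinetic sculpture tops out at 1436.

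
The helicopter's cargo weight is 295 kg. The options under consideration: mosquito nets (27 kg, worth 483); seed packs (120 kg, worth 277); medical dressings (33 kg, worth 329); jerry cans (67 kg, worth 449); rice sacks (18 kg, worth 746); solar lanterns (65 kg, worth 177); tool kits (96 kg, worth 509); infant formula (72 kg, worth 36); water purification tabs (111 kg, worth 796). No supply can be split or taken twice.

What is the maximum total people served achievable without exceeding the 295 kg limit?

A density-first pass picks mosquito nets + medical dressings + jerry cans + rice sacks + water purification tabs — 2803 at 256 kg.
The 67 kg tied up in jerry cans is better spent on tool kits — total rises to 2863 (285 kg).
Next best is mosquito nets + medical dressings + jerry cans + rice sacks + water purification tabs at 2803 (256 kg) — short by 60.

2863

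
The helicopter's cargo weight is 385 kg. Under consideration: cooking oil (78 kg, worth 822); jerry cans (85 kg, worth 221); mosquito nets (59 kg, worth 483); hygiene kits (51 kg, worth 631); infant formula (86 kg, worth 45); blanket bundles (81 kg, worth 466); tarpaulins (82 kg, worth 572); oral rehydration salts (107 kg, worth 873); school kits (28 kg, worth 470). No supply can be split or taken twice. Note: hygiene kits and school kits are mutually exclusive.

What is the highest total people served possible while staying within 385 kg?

3381

Taking cooking oil + mosquito nets + hygiene kits + tarpaulins + oral rehydration salts: 377 kg used, 3381 in people served.
Next best is cooking oil + mosquito nets + hygiene kits + blanket bundles + oral rehydration salts at 3275 (376 kg) — short by 106.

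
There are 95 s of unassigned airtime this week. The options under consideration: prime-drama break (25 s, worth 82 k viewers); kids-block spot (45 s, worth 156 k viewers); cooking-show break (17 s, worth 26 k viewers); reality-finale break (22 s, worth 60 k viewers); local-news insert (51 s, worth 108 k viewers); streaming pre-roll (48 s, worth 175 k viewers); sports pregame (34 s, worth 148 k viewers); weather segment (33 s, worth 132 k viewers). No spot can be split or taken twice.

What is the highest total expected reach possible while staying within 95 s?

Taking prime-drama break + sports pregame + weather segment: 92 s used, 362 in expected reach.
That's the maximum — no swap from here does better than 362.

362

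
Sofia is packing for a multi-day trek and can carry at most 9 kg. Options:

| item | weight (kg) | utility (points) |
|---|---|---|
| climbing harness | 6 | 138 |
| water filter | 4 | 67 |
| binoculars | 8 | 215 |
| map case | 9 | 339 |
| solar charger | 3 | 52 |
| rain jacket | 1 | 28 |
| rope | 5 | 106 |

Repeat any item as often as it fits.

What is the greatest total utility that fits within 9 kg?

Map case uses 9 of the 9 kg and totals 339.

339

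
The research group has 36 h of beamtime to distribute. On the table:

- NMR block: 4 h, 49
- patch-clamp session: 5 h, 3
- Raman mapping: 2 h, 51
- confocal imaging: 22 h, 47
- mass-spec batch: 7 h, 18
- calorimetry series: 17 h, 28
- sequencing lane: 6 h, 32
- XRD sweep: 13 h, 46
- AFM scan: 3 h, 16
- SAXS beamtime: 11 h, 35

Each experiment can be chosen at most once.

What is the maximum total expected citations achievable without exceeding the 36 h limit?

213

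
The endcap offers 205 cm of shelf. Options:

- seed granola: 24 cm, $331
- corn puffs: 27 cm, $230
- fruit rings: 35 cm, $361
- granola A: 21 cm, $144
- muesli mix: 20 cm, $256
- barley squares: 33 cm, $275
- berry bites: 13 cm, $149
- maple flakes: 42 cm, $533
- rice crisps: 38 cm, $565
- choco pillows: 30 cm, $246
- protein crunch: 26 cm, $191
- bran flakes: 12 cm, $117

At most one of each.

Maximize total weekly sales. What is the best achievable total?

2470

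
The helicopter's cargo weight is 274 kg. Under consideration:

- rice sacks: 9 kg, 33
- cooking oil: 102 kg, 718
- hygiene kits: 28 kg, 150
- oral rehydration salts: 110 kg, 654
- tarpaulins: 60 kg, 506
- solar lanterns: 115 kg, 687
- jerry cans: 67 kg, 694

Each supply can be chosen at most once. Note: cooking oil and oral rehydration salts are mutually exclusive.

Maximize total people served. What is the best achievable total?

2101

The ratio ordering already packs tightly: rice sacks + cooking oil + hygiene kits + tarpaulins + jerry cans, 266 kg, 2101.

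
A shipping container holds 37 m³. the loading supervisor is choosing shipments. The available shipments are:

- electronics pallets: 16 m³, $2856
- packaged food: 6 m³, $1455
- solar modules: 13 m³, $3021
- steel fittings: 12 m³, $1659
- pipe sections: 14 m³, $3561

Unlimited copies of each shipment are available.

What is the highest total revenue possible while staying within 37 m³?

8841

Greedy by ratio would take packaged food + 2×pipe sections: 34 m³ used, total 8577.
The 28 m³ tied up in 2×pipe sections is better spent on 3×packaged food + solar modules — total rises to 8841 (37 m³).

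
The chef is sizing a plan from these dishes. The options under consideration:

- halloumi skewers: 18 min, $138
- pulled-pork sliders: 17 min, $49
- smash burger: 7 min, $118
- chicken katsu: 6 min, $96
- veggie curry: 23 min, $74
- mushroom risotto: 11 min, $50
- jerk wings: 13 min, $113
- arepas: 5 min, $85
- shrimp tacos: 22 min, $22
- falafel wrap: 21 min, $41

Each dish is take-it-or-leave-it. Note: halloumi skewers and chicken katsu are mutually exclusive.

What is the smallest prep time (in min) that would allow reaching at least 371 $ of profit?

Need the lightest bundle worth ≥ 371.
Taking smash burger + chicken katsu + jerk wings + arepas gives 412 (≥ 371) for 31 min.
Below 31 min the best achievable stays under 371.

31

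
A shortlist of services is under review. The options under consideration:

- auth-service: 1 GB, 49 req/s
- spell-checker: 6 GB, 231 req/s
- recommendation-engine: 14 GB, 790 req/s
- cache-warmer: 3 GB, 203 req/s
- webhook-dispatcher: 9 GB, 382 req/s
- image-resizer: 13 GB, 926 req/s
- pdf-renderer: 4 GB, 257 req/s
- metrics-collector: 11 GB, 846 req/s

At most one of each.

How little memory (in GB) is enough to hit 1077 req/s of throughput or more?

15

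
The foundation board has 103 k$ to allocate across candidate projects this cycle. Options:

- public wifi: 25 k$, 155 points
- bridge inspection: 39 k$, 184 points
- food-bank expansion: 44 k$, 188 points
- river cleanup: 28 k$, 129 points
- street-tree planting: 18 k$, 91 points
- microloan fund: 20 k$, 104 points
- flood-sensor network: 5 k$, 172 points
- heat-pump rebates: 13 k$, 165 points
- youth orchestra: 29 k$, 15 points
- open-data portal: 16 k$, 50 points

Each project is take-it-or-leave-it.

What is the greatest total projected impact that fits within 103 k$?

A density-first pass picks public wifi + street-tree planting + microloan fund + flood-sensor network + heat-pump rebates + open-data portal — 737 at 97 k$.
Dropping street-tree planting and open-data portal frees 34 k$; slotting in bridge inspection (39 k$) lifts the total to 780 at 102 k$.
Runner-up public wifi + bridge inspection + street-tree planting + flood-sensor network + heat-pump rebates tops out at 767.

780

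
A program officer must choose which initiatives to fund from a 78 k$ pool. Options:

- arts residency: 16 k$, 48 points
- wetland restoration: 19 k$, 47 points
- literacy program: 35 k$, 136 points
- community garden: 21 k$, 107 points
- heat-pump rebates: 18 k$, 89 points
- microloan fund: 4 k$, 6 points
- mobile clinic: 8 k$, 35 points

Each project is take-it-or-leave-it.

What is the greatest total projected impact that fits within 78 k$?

338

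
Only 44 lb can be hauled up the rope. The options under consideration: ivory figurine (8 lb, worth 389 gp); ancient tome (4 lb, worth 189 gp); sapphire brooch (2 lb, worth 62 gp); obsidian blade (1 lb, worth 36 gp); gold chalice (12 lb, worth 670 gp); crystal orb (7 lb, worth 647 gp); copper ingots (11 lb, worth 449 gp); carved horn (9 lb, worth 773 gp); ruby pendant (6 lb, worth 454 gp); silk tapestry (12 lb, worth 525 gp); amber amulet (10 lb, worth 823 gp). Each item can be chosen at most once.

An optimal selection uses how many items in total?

Best achievable value is 3367.
One optimal bundle: gold chalice + crystal orb + carved horn + ruby pendant + amber amulet (44 lb).
Any selection reaching 3367 contains exactly 5 items.

5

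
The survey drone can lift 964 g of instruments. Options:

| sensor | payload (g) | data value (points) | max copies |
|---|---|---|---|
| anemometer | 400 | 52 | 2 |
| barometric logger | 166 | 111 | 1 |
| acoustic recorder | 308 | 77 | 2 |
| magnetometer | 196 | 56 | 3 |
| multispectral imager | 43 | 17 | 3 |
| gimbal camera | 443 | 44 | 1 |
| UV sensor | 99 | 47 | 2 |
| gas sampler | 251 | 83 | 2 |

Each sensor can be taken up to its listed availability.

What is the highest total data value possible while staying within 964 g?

405

Filling by ratio: barometric logger + magnetometer + 3×multispectral imager + 2×UV sensor + gas sampler for 395, with 24 g left unused.
Replace magnetometer and multispectral imager with gas sampler: the trade gains 10 net, giving 405 at 952 g.
Nothing else within 964 g beats 405.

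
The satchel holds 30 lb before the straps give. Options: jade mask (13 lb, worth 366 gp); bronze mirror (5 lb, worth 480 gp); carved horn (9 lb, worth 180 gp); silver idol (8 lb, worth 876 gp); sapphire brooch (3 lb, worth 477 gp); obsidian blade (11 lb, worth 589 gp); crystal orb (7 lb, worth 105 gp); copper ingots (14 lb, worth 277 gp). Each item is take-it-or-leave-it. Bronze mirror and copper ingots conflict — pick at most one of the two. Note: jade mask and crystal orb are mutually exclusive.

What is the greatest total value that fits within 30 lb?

2422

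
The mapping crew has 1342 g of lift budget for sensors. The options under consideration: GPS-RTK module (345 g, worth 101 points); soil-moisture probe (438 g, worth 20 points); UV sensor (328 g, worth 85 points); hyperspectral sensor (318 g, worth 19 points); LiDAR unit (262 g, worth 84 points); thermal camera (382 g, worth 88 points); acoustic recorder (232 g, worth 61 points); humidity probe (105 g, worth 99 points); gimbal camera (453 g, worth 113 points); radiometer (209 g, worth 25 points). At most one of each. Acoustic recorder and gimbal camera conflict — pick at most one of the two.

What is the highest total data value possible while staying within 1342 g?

433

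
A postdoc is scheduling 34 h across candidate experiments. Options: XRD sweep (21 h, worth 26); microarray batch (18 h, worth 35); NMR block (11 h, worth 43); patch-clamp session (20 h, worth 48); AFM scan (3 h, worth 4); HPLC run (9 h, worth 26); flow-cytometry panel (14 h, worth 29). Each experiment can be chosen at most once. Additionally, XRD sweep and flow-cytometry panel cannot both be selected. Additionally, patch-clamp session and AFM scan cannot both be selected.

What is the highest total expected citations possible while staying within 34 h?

NMR block + HPLC run + flow-cytometry panel uses 34 of the 34 h and totals 98.

98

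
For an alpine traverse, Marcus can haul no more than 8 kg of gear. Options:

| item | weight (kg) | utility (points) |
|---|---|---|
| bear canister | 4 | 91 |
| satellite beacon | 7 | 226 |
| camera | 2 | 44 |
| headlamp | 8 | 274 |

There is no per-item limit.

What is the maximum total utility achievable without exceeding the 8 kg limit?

274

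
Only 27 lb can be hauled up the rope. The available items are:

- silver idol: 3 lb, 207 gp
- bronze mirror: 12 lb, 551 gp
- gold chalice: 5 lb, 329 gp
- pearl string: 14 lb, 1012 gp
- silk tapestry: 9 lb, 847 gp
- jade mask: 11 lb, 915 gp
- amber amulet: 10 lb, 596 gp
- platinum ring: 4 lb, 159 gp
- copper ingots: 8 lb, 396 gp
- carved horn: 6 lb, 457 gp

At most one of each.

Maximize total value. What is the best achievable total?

Density check — silk tapestry 94.11, jade mask 83.18, carved horn 76.17, pearl string 72.29 are the best per lb.
Silk tapestry + jade mask + carved horn uses 26 of the 27 lb and totals 2219.
Runner-up silver idol + silk tapestry + jade mask + platinum ring tops out at 2128.

2219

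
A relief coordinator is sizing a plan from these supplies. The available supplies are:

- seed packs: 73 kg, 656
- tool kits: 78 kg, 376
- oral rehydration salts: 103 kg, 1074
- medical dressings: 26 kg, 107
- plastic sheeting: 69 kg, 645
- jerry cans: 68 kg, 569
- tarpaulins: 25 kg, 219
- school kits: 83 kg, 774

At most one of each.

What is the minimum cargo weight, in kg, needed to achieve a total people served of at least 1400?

152

Need the lightest bundle worth ≥ 1400.
plastic sheeting + school kits: 1419 people served at 152 kg.
No combination under 152 kg hits 1400.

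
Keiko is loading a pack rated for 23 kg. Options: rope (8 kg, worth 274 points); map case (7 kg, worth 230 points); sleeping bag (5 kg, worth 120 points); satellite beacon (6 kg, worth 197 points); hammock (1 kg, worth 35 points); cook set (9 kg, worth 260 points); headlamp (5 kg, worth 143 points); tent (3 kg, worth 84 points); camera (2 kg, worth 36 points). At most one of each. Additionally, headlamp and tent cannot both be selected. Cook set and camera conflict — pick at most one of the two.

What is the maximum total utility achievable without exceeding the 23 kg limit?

737

By utility per kg: hammock 35.00, rope 34.25, map case 32.86 lead.
Greedy by ratio would take rope + map case + satellite beacon + hammock: 22 kg used, total 736.
Replace hammock with camera: the trade gains 1 net, giving 737 at 23 kg.
Runner-up rope + map case + satellite beacon + hammock tops out at 736.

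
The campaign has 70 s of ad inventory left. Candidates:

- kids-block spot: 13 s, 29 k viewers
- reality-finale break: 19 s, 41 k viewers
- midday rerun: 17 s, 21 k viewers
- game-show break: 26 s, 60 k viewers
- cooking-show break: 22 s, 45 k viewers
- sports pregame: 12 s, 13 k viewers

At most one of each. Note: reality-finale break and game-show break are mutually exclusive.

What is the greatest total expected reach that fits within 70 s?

134

By expected reach per s: game-show break 2.31, kids-block spot 2.23, reality-finale break 2.16, cooking-show break 2.05 lead.
Taking kids-block spot + game-show break + cooking-show break: 61 s used, 134 in expected reach.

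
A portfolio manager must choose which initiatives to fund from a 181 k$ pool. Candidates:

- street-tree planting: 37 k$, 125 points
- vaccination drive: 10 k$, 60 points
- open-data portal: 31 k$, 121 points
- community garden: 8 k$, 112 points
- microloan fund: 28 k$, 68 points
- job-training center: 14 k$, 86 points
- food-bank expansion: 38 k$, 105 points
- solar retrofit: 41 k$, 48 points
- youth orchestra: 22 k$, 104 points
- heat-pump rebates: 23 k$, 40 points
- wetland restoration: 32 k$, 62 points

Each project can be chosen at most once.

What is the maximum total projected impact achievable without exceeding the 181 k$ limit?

Taking the top-ratio projects first gives street-tree planting + vaccination drive + open-data portal + community garden + job-training center + food-bank expansion + youth orchestra for 713 (160 k$).
The 10 k$ tied up in vaccination drive is better spent on microloan fund — total rises to 721 (178 k$).
Every other selection either busts 181 k$ or fails to beat 721.

721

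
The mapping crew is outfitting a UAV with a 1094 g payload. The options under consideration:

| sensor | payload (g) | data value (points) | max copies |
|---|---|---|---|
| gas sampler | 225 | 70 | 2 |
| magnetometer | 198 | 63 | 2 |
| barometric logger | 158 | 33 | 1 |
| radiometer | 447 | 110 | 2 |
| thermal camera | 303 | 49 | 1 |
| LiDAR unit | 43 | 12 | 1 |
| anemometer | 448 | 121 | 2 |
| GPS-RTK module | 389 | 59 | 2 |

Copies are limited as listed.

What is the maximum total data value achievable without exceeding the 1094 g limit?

317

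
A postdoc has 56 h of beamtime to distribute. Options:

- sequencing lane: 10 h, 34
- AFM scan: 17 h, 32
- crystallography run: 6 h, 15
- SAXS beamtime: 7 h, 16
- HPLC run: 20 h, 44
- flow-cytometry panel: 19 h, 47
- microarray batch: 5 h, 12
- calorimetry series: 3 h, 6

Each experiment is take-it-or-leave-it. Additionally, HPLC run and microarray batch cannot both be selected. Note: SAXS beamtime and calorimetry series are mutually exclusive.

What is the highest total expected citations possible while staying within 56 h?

Sequencing lane + SAXS beamtime + HPLC run + flow-cytometry panel uses 56 of the 56 h and totals 141.
Runner-up sequencing lane + crystallography run + HPLC run + flow-cytometry panel tops out at 140.

141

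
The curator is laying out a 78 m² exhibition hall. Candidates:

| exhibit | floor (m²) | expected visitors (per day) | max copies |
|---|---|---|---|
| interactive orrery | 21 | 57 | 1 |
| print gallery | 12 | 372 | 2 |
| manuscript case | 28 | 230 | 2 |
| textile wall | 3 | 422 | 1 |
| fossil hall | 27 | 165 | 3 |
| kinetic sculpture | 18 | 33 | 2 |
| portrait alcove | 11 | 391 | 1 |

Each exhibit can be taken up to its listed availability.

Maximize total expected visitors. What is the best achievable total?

1787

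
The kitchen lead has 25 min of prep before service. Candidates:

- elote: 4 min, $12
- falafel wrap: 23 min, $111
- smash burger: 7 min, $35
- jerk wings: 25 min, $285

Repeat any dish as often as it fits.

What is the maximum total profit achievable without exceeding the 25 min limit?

285

The ratio ordering already packs tightly: jerk wings, 25 min, 285.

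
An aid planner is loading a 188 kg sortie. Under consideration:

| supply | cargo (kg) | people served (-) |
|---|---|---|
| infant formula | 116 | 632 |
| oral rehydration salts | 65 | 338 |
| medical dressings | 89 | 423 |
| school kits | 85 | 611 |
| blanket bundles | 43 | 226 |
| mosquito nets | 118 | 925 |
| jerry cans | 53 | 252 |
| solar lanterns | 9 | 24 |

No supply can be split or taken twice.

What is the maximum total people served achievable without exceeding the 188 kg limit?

1263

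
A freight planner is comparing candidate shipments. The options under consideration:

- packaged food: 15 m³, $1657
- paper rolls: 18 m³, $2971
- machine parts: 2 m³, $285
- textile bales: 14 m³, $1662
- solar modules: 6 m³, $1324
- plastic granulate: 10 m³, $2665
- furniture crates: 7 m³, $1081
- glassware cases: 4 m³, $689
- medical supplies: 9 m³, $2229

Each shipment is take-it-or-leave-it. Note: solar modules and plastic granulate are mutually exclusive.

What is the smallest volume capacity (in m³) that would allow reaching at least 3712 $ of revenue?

17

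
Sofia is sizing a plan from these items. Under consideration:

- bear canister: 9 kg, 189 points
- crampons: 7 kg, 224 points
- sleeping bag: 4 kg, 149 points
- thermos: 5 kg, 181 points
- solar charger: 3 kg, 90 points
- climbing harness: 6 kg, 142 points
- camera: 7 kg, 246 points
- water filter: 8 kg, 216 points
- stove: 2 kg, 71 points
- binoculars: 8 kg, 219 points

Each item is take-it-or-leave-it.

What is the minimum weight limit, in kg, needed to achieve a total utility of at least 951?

Need the lightest bundle worth ≥ 951.
Taking crampons + sleeping bag + thermos + solar charger + camera + stove gives 961 (≥ 951) for 28 kg.
No combination under 28 kg hits 951.

28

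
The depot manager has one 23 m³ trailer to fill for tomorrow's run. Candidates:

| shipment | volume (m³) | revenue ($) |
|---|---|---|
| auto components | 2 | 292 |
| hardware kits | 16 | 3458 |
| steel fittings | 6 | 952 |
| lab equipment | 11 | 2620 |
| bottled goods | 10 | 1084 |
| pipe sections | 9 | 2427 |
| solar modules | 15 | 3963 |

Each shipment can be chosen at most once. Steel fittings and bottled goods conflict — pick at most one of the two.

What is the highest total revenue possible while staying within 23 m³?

5339

Best packing: auto components + lab equipment + pipe sections — 22 m³, 5339 total.
An exhaustive check of the 128 subsets confirms 5339.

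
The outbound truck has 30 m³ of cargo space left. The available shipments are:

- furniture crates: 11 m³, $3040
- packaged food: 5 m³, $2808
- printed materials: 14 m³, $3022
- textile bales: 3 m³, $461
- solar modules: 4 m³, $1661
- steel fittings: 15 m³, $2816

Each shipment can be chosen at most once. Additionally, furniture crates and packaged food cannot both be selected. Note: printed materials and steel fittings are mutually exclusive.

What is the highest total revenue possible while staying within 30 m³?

7952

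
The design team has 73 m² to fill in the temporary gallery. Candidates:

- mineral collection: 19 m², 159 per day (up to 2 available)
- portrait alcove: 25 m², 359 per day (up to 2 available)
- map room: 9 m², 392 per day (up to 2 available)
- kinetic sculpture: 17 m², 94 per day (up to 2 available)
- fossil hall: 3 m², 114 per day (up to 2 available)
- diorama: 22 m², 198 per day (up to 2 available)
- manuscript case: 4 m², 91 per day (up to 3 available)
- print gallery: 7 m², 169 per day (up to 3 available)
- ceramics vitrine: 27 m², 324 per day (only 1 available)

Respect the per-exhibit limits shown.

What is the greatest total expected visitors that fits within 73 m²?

Greedy by ratio would take 2×map room + 2×fossil hall + 3×manuscript case + 3×print gallery: 57 m² used, total 1792.
Dropping manuscript case and print gallery frees 11 m²; slotting in portrait alcove (25 m²) lifts the total to 1891 at 71 m².
Nothing else within 73 m² beats 1891.

1891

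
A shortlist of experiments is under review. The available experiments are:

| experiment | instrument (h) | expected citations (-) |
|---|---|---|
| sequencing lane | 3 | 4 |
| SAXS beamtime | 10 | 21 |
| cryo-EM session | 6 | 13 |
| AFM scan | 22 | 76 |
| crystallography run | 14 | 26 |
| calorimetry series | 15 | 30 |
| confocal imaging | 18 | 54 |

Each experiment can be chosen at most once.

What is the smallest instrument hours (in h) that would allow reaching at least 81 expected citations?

28

Look for the lowest-instrument combination reaching 81.
cryo-EM session + AFM scan: 89 expected citations at 28 h.
Below 28 h the best achievable stays under 81.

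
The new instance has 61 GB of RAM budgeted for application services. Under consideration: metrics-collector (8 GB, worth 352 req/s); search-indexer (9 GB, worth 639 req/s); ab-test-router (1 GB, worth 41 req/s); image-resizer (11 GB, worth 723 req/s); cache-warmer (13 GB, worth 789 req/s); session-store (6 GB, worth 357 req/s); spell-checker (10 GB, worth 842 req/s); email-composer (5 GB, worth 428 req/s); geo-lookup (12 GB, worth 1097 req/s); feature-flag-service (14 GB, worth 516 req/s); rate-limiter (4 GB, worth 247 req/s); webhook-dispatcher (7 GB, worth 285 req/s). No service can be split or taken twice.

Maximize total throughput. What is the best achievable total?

4559

Filling by ratio: search-indexer + ab-test-router + image-resizer + session-store + spell-checker + email-composer + geo-lookup + rate-limiter for 4374, with 3 GB left unused.
Replace session-store and rate-limiter with cache-warmer: the trade gains 185 net, giving 4559 at 61 GB.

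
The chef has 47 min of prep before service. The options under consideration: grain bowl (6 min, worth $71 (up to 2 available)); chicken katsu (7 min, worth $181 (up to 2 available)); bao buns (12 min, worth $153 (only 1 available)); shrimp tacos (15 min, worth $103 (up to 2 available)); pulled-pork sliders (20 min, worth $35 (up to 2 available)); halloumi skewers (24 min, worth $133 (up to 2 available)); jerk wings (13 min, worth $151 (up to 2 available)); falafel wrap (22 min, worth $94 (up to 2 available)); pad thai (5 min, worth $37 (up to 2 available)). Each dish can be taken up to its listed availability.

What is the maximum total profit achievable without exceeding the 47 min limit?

737

Taking the top-ratio dishes first gives 2×grain bowl + 2×chicken katsu + bao buns + pad thai for 694 (43 min).
The 11 min tied up in grain bowl and pad thai is better spent on jerk wings — total rises to 737 (45 min).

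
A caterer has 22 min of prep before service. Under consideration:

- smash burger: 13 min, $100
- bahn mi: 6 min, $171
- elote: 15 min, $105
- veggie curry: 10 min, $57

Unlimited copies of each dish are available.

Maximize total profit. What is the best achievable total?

513

The ratio ordering already packs tightly: 3×bahn mi, 18 min, 513.
No other feasible combination exceeds 513.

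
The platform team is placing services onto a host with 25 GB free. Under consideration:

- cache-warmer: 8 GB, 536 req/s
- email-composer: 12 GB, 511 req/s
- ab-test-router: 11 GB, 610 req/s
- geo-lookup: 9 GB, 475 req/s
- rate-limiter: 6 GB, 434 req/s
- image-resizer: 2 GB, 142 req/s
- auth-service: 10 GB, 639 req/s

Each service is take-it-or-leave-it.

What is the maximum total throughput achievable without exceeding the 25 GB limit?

1609

By throughput per GB: rate-limiter 72.33, image-resizer 71.00, cache-warmer 67.00, auth-service 63.90 lead.
A density-first pass picks cache-warmer + geo-lookup + rate-limiter + image-resizer — 1587 at 25 GB.
Replace geo-lookup and image-resizer with auth-service: the trade gains 22 net, giving 1609 at 24 GB.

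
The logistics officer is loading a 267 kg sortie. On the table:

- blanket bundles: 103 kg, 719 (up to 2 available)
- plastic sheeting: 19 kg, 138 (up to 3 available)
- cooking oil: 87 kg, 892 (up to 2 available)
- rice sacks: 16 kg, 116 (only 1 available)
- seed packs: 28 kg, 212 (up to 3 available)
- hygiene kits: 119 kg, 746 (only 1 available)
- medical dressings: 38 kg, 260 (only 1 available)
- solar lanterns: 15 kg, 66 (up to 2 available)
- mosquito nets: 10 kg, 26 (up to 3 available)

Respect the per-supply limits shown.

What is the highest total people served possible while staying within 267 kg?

The ratio heuristic lands on 2×cooking oil + 3×seed packs (2420) but leaves 9 kg idle.
The 28 kg tied up in seed packs is better spent on plastic sheeting + rice sacks — total rises to 2462 (265 kg).
The spare 2 kg is too small for any remaining supply, and no exchange beats 2462.

2462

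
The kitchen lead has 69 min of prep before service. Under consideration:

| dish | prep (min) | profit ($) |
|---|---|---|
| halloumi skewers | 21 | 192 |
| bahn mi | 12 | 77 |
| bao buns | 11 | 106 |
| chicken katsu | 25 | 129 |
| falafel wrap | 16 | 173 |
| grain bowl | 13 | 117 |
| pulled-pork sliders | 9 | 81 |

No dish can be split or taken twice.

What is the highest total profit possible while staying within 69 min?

629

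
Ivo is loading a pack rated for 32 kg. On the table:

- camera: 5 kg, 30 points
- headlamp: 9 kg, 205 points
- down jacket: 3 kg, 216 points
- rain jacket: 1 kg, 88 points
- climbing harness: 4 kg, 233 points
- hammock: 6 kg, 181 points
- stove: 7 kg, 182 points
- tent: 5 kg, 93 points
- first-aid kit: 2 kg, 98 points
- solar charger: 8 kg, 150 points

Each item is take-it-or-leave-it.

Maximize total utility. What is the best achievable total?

Ranking by ratio (utility/kg): rain jacket 88.00, down jacket 72.00, climbing harness 58.25, first-aid kit 49.00.
Taking headlamp + down jacket + rain jacket + climbing harness + hammock + stove + first-aid kit: 32 kg used, 1203 in utility.
Next best is down jacket + rain jacket + climbing harness + hammock + stove + first-aid kit + solar charger at 1148 (31 kg) — short by 55.

1203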